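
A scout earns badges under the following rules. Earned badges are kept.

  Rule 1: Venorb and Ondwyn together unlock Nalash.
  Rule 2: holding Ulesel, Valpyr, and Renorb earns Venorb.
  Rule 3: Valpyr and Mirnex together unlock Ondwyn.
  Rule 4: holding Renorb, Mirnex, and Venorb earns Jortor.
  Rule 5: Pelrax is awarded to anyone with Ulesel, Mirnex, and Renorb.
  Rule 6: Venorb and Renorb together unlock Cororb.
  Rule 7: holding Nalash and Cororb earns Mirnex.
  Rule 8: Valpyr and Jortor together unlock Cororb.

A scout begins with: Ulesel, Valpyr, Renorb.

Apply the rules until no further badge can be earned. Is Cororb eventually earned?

With Ulesel, Valpyr, and Renorb, Venorb is earned (Rule 2).
With Venorb and Renorb, Cororb is earned (Rule 6).

Yes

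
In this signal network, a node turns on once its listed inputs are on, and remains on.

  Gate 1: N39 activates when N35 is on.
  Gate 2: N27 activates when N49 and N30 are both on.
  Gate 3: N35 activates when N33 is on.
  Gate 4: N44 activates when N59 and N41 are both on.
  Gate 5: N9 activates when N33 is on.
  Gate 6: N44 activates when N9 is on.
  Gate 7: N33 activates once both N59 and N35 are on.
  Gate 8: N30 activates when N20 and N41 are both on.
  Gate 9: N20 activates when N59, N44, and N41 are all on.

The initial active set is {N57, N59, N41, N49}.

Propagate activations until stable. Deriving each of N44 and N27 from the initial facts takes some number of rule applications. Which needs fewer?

N44

N44: Gate 4: N59 and N41 on → N44 on. [1 rule application]
N27: N59 and N41 are on, so N44 activates (Gate 4). N59, N44, and N41 are on, so N20 activates (Gate 9). Gate 8: N20 and N41 on → N30 on. Gate 2: N49 and N30 on → N27 on. [4 rule applications]
N44 needs fewer.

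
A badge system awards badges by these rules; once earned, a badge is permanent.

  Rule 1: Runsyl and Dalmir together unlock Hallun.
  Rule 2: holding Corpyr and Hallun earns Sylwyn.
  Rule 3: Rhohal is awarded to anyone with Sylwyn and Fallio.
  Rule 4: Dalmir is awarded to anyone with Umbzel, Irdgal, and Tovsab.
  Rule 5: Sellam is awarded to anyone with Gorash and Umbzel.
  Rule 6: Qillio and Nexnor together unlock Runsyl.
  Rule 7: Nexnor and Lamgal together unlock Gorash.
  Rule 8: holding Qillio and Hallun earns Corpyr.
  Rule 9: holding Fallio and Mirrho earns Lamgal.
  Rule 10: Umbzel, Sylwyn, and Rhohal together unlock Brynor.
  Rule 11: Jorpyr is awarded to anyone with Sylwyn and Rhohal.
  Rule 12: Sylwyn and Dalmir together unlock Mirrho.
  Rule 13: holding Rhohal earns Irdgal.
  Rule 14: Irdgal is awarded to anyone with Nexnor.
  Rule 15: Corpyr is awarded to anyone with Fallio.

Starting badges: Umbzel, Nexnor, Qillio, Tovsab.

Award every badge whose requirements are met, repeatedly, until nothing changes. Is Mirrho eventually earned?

With Nexnor, Irdgal is earned (Rule 14).
With Qillio and Nexnor, Runsyl is earned (Rule 6).
With Umbzel, Irdgal, and Tovsab, Dalmir is earned (Rule 4).
With Runsyl and Dalmir, Hallun is earned (Rule 1).
With Qillio and Hallun, Corpyr is earned (Rule 8).
With Corpyr and Hallun, Sylwyn is earned (Rule 2).
With Sylwyn and Dalmir, Mirrho is earned (Rule 12).

Yes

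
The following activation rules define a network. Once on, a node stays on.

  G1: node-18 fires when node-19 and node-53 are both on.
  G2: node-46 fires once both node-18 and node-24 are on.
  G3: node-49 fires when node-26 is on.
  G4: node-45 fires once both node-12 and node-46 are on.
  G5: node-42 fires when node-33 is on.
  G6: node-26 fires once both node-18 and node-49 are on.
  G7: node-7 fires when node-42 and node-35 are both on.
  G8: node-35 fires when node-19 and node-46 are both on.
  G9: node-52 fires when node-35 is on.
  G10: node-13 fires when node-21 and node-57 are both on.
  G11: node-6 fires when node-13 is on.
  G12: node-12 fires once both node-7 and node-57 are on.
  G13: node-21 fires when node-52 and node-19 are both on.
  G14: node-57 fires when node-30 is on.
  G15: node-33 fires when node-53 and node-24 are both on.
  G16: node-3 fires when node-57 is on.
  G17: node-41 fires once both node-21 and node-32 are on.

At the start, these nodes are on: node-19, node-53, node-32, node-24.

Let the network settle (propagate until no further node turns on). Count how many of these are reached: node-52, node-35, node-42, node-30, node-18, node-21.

5

node-19 and node-53 are on, so node-18 fires (G1).
G15: node-53 and node-24 on → node-33 on.
node-33 is on, so node-42 fires (G5).
node-18 and node-24 are on, so node-46 fires (G2).
node-19 and node-46 are on, so node-35 fires (G8).
G9: node-35 on → node-52 on.
G13: node-52 and node-19 on → node-21 on.
node-52: reached.
node-35: reached.
node-42: reached.
No rule produces node-30, and it is not given.
node-18: reached.
node-21: reached.
Reached: node-52, node-35, node-42, node-18, and node-21 — 5 of the 6.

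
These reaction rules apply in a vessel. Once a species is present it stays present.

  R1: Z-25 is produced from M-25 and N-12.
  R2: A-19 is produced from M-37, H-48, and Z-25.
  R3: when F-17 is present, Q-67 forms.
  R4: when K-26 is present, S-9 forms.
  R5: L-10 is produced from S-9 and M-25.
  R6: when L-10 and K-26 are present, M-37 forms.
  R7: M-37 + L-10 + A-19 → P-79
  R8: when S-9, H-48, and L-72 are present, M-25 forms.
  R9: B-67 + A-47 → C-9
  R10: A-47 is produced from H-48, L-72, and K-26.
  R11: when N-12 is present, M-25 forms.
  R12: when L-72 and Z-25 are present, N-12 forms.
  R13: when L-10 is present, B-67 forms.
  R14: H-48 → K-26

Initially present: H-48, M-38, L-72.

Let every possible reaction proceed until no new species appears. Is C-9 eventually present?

H-48 present → K-26 forms (R14).
H-48, L-72, and K-26 present → A-47 forms (R10).
K-26 present → S-9 forms (R4).
S-9, H-48, and L-72 present → M-25 forms (R8).
S-9 and M-25 present → L-10 forms (R5).
L-10 present → B-67 forms (R13).
B-67 and A-47 present → C-9 forms (R9).

Yes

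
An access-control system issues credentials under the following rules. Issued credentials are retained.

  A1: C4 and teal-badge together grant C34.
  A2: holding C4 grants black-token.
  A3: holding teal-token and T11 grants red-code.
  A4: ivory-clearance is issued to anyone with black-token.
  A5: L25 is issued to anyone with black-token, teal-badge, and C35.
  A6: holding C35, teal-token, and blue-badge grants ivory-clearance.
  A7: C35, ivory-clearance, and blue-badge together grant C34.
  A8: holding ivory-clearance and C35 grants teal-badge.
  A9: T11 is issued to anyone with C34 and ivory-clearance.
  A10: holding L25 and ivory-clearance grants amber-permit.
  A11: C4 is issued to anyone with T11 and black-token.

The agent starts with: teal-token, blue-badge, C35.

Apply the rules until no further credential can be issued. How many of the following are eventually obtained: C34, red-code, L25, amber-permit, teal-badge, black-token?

Holding C35, teal-token, and blue-badge grants ivory-clearance (A6).
Holding ivory-clearance and C35 grants teal-badge (A8).
Holding C35, ivory-clearance, and blue-badge grants C34 (A7).
Holding C34 and ivory-clearance grants T11 (A9).
Holding teal-token and T11 grants red-code (A3).
C34: reached.
red-code: reached.
L25 would need black-token, teal-badge, and C35 (A5), but black-token is never granted.
amber-permit would need L25 and ivory-clearance (A10), but L25 is never granted.
teal-badge: reached.
black-token would need C4 (A2), but C4 is never granted.
Reached: C34, red-code, and teal-badge — 3 of the 6.

3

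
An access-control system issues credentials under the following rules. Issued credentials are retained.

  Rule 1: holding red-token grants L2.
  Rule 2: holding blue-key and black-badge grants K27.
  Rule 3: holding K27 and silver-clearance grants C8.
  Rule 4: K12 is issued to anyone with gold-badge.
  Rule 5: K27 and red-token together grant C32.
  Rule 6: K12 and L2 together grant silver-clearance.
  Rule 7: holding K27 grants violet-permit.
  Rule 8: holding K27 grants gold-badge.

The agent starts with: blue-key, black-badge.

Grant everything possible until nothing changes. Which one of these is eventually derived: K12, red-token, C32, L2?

K12

Holding blue-key and black-badge grants K27 (Rule 2).
Holding K27 grants gold-badge (Rule 8).
Holding gold-badge grants K12 (Rule 4).
C32 would need K27 and red-token (Rule 5), but red-token is never granted. No rule produces red-token, and it is not given. L2 would need red-token (Rule 1), but red-token is never granted.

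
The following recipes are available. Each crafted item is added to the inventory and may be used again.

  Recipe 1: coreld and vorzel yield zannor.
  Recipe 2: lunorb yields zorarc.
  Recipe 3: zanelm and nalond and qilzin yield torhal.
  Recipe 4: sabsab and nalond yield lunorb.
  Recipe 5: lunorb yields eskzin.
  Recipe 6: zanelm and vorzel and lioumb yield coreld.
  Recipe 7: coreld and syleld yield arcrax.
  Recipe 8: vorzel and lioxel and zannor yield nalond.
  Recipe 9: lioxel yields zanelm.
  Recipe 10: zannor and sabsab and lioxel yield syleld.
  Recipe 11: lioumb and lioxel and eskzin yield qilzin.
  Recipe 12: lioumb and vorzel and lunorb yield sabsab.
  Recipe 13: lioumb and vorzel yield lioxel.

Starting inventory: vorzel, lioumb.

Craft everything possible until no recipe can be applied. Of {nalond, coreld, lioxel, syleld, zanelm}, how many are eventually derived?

Using Recipe 13, lioumb and vorzel make lioxel.
lioxel → zanelm (Recipe 9).
zanelm and vorzel and lioumb → coreld (Recipe 6).
coreld and vorzel → zannor (Recipe 1).
vorzel and lioxel and zannor → nalond (Recipe 8).
nalond: reached.
coreld: reached.
lioxel: reached.
syleld would need zannor, sabsab, and lioxel (Recipe 10), but sabsab is never obtained.
zanelm: reached.
Reached: nalond, coreld, lioxel, and zanelm — 4 of the 5.

4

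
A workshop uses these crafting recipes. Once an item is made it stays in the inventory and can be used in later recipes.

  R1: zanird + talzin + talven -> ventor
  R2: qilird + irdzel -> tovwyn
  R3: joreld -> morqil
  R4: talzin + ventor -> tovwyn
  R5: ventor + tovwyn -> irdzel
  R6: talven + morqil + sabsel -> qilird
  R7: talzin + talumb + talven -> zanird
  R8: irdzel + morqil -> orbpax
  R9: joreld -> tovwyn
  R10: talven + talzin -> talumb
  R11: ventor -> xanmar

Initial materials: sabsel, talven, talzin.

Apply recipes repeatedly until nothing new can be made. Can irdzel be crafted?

talven + talzin -> talumb (R10).
talzin + talumb + talven -> zanird (R7).
zanird + talzin + talven -> ventor (R1).
Using R4, talzin and ventor make tovwyn.
ventor + tovwyn -> irdzel (R5).

Yes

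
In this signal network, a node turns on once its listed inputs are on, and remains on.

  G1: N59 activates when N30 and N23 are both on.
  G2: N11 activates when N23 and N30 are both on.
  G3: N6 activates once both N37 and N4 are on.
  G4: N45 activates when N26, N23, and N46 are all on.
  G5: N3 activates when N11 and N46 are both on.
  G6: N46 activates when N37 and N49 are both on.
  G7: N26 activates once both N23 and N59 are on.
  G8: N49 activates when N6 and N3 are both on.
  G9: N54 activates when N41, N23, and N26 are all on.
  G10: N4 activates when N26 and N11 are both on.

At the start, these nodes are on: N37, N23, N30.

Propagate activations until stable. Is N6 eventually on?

G2: N23 and N30 on → N11 on.
G1: N30 and N23 on → N59 on.
N23 and N59 are on, so N26 activates (G7).
N26 and N11 are on, so N4 activates (G10).
G3: N37 and N4 on → N6 on.

Yes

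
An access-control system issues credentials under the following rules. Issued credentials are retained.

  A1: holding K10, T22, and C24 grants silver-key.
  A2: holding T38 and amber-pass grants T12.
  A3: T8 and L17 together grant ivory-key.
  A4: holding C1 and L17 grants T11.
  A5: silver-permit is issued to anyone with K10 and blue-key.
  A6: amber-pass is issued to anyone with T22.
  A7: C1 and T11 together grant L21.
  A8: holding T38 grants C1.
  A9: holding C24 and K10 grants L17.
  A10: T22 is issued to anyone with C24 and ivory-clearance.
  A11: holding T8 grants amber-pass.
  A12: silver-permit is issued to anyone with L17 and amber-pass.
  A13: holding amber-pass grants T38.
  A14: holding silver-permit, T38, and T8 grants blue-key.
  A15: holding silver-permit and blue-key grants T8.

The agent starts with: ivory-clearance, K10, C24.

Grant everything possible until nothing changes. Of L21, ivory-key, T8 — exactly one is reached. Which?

Holding C24 and ivory-clearance grants T22 (A10).
Holding C24 and K10 grants L17 (A9).
Holding T22 grants amber-pass (A6).
Holding amber-pass grants T38 (A13).
Holding T38 grants C1 (A8).
Holding C1 and L17 grants T11 (A4).
Holding C1 and T11 grants L21 (A7).
T8 would need silver-permit and blue-key (A15), but blue-key is never granted. ivory-key would need T8 and L17 (A3), but T8 is never granted.

L21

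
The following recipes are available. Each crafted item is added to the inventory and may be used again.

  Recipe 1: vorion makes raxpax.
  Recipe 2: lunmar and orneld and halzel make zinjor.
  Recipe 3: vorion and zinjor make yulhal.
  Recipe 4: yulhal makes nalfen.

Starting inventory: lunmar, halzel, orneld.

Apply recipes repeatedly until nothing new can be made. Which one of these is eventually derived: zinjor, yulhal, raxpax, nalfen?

lunmar and orneld and halzel → zinjor (Recipe 2).
nalfen would need yulhal (Recipe 4), but yulhal is never obtained. raxpax would need vorion (Recipe 1), but vorion is never obtained. yulhal would need vorion and zinjor (Recipe 3), but vorion is never obtained.

zinjor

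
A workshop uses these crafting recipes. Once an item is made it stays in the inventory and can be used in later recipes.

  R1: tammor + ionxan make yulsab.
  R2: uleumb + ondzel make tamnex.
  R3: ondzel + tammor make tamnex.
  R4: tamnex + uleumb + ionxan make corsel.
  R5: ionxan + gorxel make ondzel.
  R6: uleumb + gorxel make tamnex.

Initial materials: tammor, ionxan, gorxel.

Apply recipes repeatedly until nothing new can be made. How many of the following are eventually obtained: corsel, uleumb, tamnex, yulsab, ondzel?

3

Using R5, ionxan and gorxel make ondzel.
tammor + ionxan → yulsab (R1).
Using R3, ondzel and tammor make tamnex.
corsel would need tamnex, uleumb, and ionxan (R4), but uleumb is never obtained.
No rule produces uleumb, and it is not given.
tamnex: reached.
yulsab: reached.
ondzel: reached.
Reached: tamnex, yulsab, and ondzel — 3 of the 5.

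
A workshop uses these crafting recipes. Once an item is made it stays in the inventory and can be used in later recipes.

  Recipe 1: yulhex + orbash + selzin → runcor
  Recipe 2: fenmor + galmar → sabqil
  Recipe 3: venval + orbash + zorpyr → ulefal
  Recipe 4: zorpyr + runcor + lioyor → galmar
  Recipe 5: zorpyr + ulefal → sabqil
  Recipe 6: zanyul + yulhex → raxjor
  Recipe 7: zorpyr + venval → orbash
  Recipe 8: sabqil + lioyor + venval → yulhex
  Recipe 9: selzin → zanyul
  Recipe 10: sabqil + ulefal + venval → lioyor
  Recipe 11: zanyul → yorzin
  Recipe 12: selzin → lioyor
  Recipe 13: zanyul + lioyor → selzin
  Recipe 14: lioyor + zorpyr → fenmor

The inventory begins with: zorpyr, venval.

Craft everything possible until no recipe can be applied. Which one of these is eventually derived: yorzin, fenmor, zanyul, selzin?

fenmor

Using Recipe 7, zorpyr and venval make orbash.
Using Recipe 3, venval, orbash, and zorpyr make ulefal.
Using Recipe 5, zorpyr and ulefal make sabqil.
Using Recipe 10, sabqil, ulefal, and venval make lioyor.
lioyor + zorpyr → fenmor (Recipe 14).
yorzin would need zanyul (Recipe 11), but zanyul is never obtained. selzin would need zanyul and lioyor (Recipe 13), but zanyul is never obtained. zanyul would need selzin (Recipe 9), but selzin is never obtained.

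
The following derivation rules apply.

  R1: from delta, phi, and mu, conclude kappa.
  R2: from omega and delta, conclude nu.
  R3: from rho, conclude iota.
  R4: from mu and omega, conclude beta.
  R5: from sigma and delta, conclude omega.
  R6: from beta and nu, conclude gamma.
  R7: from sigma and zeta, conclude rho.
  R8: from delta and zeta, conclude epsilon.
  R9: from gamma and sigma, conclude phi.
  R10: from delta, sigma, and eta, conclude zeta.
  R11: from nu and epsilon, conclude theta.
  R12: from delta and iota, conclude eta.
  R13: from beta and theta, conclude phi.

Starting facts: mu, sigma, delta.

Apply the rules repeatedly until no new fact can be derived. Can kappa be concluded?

Yes

From sigma and delta, R5 gives omega.
mu and omega hold, so beta follows (R4).
From omega and delta, R2 gives nu.
beta and nu hold, so gamma follows (R6).
From gamma and sigma, R9 gives phi.
From delta, phi, and mu, R1 gives kappa.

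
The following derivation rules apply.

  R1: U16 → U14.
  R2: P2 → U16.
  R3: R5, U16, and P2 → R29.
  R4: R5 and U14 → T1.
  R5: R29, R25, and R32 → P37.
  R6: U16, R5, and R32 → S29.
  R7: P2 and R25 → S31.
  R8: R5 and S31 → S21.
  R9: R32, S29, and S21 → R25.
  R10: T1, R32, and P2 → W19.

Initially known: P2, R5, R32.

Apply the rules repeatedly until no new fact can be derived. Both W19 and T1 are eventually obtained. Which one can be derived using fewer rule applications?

T1

T1: P2 holds, so U16 follows (R2). From U16, R1 gives U14. From R5 and U14, R4 gives T1. [3 rule applications]
W19: From P2, R2 gives U16. From U16, R1 gives U14. From R5 and U14, R4 gives T1. From T1, R32, and P2, R10 gives W19. [4 rule applications]
T1 needs fewer.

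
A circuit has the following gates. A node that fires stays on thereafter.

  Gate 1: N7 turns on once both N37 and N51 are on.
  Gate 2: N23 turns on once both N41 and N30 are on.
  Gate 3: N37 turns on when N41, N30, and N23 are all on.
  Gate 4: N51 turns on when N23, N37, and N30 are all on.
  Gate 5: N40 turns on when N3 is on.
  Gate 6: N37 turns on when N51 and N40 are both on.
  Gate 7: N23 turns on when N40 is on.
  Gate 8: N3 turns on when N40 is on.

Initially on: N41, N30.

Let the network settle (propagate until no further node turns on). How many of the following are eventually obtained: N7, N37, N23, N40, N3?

3

N41 and N30 are on, so N23 turns on (Gate 2).
Gate 3: N41, N30, and N23 on → N37 on.
N23, N37, and N30 are on, so N51 turns on (Gate 4).
N37 and N51 are on, so N7 turns on (Gate 1).
N7: reached.
N37: reached.
N23: reached.
N40 would need N3 (Gate 5), but N3 never turns on.
N3 would need N40 (Gate 8), but N40 never turns on.
Reached: N7, N37, and N23 — 3 of the 5.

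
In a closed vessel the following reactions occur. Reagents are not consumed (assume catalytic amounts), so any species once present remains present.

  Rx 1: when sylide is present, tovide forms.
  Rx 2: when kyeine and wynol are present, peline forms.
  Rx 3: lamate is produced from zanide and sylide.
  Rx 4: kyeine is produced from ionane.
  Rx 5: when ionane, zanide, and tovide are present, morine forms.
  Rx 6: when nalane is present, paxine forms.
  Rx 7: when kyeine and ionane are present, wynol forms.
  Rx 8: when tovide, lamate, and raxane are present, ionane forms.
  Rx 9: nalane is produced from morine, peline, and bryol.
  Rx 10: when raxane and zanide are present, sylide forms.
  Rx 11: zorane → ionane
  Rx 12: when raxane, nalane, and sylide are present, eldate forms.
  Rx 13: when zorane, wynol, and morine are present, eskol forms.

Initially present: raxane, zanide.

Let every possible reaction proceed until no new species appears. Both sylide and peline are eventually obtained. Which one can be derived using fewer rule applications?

sylide: raxane and zanide present → sylide forms (Rx 10). [1 rule application]
peline: raxane and zanide present → sylide forms (Rx 10). sylide present → tovide forms (Rx 1). zanide and sylide present → lamate forms (Rx 3). tovide, lamate, and raxane present → ionane forms (Rx 8). ionane present → kyeine forms (Rx 4). kyeine and ionane present → wynol forms (Rx 7). kyeine and wynol present → peline forms (Rx 2). [7 rule applications]
sylide needs fewer.

sylide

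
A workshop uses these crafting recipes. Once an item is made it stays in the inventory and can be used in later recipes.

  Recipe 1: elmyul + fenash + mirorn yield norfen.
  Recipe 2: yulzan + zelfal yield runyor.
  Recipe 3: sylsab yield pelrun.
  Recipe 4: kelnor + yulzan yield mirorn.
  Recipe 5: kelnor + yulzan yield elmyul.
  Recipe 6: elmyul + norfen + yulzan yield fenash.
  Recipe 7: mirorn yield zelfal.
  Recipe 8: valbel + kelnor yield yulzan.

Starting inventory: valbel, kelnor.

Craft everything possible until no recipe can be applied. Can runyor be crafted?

Yes

Using Recipe 8, valbel and kelnor make yulzan.
kelnor + yulzan → mirorn (Recipe 4).
Using Recipe 7, mirorn makes zelfal.
yulzan + zelfal → runyor (Recipe 2).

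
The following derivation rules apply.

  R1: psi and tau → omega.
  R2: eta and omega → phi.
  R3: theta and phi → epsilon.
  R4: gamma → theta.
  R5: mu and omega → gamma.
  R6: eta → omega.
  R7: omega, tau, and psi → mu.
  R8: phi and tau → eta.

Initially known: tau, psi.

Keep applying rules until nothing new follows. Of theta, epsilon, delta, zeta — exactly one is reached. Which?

From psi and tau, R1 gives omega.
omega, tau, and psi hold, so mu follows (R7).
mu and omega hold, so gamma follows (R5).
gamma holds, so theta follows (R4).
No rule produces delta, and it is not given. No rule produces zeta, and it is not given. epsilon would need theta and phi (R3), but phi is never established.

theta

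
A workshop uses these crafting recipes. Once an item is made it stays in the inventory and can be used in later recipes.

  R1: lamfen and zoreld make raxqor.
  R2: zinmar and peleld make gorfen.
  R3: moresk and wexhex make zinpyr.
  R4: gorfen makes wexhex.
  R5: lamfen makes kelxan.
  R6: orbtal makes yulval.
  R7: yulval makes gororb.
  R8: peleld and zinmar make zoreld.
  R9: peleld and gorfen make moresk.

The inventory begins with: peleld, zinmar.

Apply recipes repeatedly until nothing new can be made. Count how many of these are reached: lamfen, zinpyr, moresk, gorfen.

3

Using R2, zinmar and peleld make gorfen.
Using R9, peleld and gorfen make moresk.
gorfen → wexhex (R4).
Using R3, moresk and wexhex make zinpyr.
No rule produces lamfen, and it is not given.
zinpyr: reached.
moresk: reached.
gorfen: reached.
Reached: zinpyr, moresk, and gorfen — 3 of the 4.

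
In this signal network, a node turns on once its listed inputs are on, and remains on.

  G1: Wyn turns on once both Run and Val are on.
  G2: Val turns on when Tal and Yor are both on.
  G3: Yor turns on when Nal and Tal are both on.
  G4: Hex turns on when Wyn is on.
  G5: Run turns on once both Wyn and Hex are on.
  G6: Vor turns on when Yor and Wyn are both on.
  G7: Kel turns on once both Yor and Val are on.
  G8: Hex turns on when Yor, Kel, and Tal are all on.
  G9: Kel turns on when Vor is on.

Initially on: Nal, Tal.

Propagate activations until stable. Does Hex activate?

G3: Nal and Tal on → Yor on.
G2: Tal and Yor on → Val on.
Yor and Val are on, so Kel turns on (G7).
Yor, Kel, and Tal are on, so Hex turns on (G8).

Yes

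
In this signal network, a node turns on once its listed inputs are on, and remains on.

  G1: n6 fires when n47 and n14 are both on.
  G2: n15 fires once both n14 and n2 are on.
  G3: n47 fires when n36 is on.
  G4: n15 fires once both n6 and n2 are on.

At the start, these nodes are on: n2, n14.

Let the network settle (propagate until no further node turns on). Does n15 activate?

Yes

G2: n14 and n2 on → n15 on.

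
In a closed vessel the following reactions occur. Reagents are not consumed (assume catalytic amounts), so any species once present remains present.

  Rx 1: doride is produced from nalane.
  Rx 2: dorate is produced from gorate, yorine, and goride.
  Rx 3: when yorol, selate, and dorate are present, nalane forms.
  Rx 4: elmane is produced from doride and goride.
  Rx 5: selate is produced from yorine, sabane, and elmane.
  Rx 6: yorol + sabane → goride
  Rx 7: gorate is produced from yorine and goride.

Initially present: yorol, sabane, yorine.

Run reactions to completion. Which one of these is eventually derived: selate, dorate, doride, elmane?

yorol and sabane present → goride forms (Rx 6).
yorine and goride present → gorate forms (Rx 7).
gorate, yorine, and goride present → dorate forms (Rx 2).
doride would need nalane (Rx 1), but nalane never forms. selate would need yorine, sabane, and elmane (Rx 5), but elmane never forms. elmane would need doride and goride (Rx 4), but doride never forms.

dorate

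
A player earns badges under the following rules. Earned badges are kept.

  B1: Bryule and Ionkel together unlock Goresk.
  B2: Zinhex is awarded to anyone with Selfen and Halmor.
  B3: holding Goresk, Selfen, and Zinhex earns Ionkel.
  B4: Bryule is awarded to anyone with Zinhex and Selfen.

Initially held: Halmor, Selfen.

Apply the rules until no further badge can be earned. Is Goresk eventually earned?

No

Goresk would need Bryule and Ionkel (B1), but Ionkel is never earned.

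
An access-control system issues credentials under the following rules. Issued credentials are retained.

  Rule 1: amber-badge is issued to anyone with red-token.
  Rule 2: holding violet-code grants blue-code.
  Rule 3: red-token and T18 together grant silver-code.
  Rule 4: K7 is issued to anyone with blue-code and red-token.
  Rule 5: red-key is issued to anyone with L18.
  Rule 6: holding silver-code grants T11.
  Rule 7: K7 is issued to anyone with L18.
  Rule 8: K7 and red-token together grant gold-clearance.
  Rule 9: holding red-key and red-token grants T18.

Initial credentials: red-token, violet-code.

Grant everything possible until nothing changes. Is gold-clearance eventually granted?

Yes

Holding violet-code grants blue-code (Rule 2).
Holding blue-code and red-token grants K7 (Rule 4).
Holding K7 and red-token grants gold-clearance (Rule 8).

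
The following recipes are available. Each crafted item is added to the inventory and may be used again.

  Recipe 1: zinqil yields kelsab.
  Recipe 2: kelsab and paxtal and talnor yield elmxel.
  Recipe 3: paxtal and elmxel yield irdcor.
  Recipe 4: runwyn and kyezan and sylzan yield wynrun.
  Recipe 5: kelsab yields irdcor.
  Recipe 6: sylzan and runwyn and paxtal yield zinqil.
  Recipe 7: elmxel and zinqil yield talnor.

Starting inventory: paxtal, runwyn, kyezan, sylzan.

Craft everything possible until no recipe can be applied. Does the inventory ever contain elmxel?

No

elmxel would need kelsab, paxtal, and talnor (Recipe 2), but talnor is never obtained.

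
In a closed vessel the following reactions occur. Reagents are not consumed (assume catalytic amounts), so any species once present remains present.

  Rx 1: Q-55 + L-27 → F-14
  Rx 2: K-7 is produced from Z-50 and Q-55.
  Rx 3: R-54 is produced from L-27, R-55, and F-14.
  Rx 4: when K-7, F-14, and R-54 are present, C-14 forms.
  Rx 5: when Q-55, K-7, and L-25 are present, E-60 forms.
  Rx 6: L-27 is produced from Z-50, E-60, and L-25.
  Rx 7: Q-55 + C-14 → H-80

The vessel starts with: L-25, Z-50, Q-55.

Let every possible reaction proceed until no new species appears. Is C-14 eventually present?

C-14 would need K-7, F-14, and R-54 (Rx 4), but R-54 never forms.

No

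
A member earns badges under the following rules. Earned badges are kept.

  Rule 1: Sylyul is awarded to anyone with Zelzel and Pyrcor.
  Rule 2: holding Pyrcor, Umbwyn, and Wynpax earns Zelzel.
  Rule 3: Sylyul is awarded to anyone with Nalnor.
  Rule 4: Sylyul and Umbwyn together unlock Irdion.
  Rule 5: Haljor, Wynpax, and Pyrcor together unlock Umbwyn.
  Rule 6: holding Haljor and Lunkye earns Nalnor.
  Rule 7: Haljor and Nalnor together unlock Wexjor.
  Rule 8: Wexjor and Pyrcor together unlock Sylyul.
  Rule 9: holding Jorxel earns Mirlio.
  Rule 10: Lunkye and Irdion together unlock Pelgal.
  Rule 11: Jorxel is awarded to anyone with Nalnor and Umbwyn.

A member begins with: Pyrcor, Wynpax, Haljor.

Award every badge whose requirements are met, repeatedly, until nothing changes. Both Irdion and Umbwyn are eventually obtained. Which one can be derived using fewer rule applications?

Umbwyn

Umbwyn: With Haljor, Wynpax, and Pyrcor, Umbwyn is earned (Rule 5). [1 rule application]
Irdion: With Haljor, Wynpax, and Pyrcor, Umbwyn is earned (Rule 5). With Pyrcor, Umbwyn, and Wynpax, Zelzel is earned (Rule 2). With Zelzel and Pyrcor, Sylyul is earned (Rule 1). With Sylyul and Umbwyn, Irdion is earned (Rule 4). [4 rule applications]
Umbwyn needs fewer.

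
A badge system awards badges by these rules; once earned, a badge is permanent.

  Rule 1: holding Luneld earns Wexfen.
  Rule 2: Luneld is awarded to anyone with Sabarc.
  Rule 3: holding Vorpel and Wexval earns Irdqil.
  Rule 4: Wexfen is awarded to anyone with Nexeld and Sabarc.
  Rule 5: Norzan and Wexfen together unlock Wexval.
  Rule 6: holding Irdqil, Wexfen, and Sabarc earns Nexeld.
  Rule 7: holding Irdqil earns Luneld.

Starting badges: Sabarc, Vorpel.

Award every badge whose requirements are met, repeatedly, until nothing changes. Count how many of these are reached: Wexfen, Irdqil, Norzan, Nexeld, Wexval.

1

With Sabarc, Luneld is earned (Rule 2).
With Luneld, Wexfen is earned (Rule 1).
Wexfen: reached.
Irdqil would need Vorpel and Wexval (Rule 3), but Wexval is never earned.
No rule produces Norzan, and it is not given.
Nexeld would need Irdqil, Wexfen, and Sabarc (Rule 6), but Irdqil is never earned.
Wexval would need Norzan and Wexfen (Rule 5), but Norzan is never earned.
Reached: Wexfen — 1 of the 5.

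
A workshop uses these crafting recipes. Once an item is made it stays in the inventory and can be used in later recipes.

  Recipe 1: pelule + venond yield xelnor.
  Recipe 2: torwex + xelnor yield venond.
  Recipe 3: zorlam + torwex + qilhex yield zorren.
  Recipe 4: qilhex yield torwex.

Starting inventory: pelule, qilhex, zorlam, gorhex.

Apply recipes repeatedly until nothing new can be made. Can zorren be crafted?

Using Recipe 4, qilhex makes torwex.
Using Recipe 3, zorlam, torwex, and qilhex make zorren.

Yes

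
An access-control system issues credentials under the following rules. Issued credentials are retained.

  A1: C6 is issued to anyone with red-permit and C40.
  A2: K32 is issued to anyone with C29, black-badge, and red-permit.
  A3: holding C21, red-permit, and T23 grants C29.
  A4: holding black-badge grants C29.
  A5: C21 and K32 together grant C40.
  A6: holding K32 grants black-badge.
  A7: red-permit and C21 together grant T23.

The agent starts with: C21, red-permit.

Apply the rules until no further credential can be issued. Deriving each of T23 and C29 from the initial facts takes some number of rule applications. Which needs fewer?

T23: Holding red-permit and C21 grants T23 (A7). [1 rule application]
C29: Holding red-permit and C21 grants T23 (A7). Holding C21, red-permit, and T23 grants C29 (A3). [2 rule applications]
T23 needs fewer.

T23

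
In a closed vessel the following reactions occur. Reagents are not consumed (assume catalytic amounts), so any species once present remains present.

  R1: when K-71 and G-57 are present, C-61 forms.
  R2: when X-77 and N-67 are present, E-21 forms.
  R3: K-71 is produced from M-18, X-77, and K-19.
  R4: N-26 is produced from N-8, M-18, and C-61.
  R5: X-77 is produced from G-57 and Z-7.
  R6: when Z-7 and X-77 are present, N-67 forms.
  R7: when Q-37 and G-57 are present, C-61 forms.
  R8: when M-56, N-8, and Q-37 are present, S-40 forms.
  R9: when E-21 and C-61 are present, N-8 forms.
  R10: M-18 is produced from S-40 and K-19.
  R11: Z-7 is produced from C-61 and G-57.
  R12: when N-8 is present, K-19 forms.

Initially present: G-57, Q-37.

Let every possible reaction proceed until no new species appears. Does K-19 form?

Q-37 and G-57 present → C-61 forms (R7).
C-61 and G-57 present → Z-7 forms (R11).
G-57 and Z-7 present → X-77 forms (R5).
Z-7 and X-77 present → N-67 forms (R6).
X-77 and N-67 present → E-21 forms (R2).
E-21 and C-61 present → N-8 forms (R9).
N-8 present → K-19 forms (R12).

Yes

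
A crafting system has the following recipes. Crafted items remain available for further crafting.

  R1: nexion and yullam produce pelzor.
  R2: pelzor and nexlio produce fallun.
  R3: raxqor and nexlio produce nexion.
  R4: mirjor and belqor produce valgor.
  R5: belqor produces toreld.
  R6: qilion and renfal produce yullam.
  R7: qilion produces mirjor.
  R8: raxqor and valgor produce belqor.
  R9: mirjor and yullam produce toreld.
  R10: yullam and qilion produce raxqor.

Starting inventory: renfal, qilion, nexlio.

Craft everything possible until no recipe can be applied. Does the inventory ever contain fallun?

Using R6, qilion and renfal make yullam.
yullam and qilion → raxqor (R10).
Using R3, raxqor and nexlio make nexion.
nexion and yullam → pelzor (R1).
pelzor and nexlio → fallun (R2).

Yes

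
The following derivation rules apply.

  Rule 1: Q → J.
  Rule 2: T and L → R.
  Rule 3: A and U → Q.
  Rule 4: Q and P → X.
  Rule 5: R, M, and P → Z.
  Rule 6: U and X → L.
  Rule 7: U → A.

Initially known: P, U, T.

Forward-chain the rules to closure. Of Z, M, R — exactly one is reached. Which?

U holds, so A follows (Rule 7).
From A and U, Rule 3 gives Q.
Q and P hold, so X follows (Rule 4).
U and X hold, so L follows (Rule 6).
From T and L, Rule 2 gives R.
No rule produces M, and it is not given. Z would need R, M, and P (Rule 5), but M is never established.

R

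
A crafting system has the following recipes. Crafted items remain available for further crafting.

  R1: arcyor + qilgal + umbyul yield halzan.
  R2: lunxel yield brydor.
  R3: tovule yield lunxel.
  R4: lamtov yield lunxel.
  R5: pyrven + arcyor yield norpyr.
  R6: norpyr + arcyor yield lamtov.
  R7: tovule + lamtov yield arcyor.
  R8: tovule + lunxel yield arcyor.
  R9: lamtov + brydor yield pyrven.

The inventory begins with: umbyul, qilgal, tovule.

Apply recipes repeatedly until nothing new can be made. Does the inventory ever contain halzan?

Yes

Using R3, tovule makes lunxel.
Using R8, tovule and lunxel make arcyor.
Using R1, arcyor, qilgal, and umbyul make halzan.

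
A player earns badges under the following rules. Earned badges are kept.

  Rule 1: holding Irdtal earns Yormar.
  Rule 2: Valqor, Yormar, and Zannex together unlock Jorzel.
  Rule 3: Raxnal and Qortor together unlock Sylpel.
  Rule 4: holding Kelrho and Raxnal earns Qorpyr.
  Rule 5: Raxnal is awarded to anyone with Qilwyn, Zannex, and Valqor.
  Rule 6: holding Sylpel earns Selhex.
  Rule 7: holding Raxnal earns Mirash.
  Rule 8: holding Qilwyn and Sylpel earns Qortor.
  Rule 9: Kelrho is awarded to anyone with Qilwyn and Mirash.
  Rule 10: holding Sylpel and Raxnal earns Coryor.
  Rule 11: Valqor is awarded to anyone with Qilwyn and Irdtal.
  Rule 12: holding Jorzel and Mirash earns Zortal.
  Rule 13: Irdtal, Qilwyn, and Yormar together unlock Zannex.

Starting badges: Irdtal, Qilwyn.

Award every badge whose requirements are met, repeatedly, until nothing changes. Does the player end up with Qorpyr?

Yes

With Qilwyn and Irdtal, Valqor is earned (Rule 11).
With Irdtal, Yormar is earned (Rule 1).
With Irdtal, Qilwyn, and Yormar, Zannex is earned (Rule 13).
With Qilwyn, Zannex, and Valqor, Raxnal is earned (Rule 5).
With Raxnal, Mirash is earned (Rule 7).
With Qilwyn and Mirash, Kelrho is earned (Rule 9).
With Kelrho and Raxnal, Qorpyr is earned (Rule 4).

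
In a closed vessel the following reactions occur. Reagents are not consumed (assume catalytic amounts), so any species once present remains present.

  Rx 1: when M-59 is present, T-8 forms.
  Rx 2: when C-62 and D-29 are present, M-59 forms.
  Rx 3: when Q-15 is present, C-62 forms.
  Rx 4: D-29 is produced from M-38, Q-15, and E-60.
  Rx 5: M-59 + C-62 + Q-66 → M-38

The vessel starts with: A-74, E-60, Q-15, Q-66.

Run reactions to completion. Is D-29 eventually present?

No

D-29 would need M-38, Q-15, and E-60 (Rx 4), but M-38 never forms.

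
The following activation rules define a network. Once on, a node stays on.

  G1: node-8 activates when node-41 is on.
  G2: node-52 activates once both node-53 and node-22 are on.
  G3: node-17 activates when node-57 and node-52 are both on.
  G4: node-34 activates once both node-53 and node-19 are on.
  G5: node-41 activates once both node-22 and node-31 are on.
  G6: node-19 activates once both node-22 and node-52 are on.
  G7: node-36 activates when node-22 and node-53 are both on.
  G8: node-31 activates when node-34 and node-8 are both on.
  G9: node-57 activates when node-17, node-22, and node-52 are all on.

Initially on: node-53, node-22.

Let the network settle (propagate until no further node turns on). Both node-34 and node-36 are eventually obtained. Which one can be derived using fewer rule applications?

node-36: G7: node-22 and node-53 on → node-36 on. [1 rule application]
node-34: G2: node-53 and node-22 on → node-52 on. node-22 and node-52 are on, so node-19 activates (G6). G4: node-53 and node-19 on → node-34 on. [3 rule applications]
node-36 needs fewer.

node-36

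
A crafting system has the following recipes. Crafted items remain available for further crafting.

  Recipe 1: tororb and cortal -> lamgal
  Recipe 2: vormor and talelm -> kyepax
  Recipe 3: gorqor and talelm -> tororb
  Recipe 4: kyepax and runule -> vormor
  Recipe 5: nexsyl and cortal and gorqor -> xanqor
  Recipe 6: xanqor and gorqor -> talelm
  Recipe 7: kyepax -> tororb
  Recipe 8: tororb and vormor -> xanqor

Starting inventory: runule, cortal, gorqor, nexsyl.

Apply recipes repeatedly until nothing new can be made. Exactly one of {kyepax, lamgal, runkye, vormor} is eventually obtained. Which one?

nexsyl and cortal and gorqor -> xanqor (Recipe 5).
Using Recipe 6, xanqor and gorqor make talelm.
gorqor and talelm -> tororb (Recipe 3).
tororb and cortal -> lamgal (Recipe 1).
No rule produces runkye, and it is not given. vormor would need kyepax and runule (Recipe 4), but kyepax is never obtained. kyepax would need vormor and talelm (Recipe 2), but vormor is never obtained.

lamgal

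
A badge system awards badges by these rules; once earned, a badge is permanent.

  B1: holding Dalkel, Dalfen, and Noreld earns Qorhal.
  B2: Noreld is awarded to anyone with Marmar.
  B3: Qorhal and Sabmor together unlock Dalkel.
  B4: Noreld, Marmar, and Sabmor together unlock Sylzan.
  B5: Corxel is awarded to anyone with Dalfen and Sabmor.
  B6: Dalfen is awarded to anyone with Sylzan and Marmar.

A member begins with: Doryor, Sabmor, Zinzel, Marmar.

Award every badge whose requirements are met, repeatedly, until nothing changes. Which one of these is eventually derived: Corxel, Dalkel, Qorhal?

With Marmar, Noreld is earned (B2).
With Noreld, Marmar, and Sabmor, Sylzan is earned (B4).
With Sylzan and Marmar, Dalfen is earned (B6).
With Dalfen and Sabmor, Corxel is earned (B5).
Dalkel would need Qorhal and Sabmor (B3), but Qorhal is never earned. Qorhal would need Dalkel, Dalfen, and Noreld (B1), but Dalkel is never earned.

Corxel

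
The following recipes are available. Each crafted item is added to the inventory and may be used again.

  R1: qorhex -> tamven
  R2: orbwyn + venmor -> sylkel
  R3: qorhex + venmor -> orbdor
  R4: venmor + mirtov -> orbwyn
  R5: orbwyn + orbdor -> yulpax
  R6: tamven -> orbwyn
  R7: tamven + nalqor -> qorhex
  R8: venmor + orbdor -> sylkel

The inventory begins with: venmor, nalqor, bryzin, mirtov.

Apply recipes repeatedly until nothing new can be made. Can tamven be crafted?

No

tamven would need qorhex (R1), but qorhex is never obtained.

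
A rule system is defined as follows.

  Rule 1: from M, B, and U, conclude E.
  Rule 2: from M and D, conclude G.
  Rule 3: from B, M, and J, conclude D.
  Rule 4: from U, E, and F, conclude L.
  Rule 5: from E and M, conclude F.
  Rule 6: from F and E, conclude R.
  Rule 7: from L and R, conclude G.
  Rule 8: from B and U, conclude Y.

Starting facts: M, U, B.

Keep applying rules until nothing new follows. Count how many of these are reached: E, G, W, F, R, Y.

5

From B and U, Rule 8 gives Y.
M, B, and U hold, so E follows (Rule 1).
From E and M, Rule 5 gives F.
F and E hold, so R follows (Rule 6).
U, E, and F hold, so L follows (Rule 4).
L and R hold, so G follows (Rule 7).
E: reached.
G: reached.
No rule produces W, and it is not given.
F: reached.
R: reached.
Y: reached.
Reached: E, G, F, R, and Y — 5 of the 6.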